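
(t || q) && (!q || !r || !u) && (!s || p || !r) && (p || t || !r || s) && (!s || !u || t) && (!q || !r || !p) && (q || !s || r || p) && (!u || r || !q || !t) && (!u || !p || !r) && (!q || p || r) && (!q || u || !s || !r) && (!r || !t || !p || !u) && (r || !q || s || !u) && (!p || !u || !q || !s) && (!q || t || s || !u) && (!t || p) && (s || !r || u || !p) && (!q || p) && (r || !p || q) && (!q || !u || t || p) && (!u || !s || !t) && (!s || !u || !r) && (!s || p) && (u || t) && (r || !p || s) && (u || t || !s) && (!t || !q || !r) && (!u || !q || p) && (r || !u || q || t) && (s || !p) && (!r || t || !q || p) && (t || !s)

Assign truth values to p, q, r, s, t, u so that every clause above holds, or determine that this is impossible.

p=true; q=false; r=true; s=true; t=true; u=false

Branch on t: set t = true.
Unit clause (p) forces p = true.
Unit clause (s) forces s = true.
Unit clause (!u) forces u = false.
Branch on q: set q = false.
Unit clause (r) forces r = true.
This assignment satisfies each clause.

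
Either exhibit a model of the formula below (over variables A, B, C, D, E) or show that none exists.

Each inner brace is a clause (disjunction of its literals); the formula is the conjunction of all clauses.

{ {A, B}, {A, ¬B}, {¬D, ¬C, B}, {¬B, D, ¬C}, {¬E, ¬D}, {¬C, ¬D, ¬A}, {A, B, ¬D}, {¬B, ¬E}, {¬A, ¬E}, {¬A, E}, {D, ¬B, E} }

UNSATISFIABLE

Branch on A: set A = True.
(¬E) alone gives E = False.
Now (E) is unsatisfied and unit — conflict.
Backtrack on A: now try A = False.
(B) alone gives B = True.
Now (¬B) is unsatisfied and unit — conflict.
Neither A = True nor A = False works.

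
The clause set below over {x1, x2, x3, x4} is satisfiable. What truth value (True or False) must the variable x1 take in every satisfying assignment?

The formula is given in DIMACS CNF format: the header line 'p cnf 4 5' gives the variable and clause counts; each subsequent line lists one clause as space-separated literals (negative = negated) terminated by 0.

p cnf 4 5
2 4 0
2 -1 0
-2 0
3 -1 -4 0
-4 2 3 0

Suppose x1 = True.
The clause (x2) is unit, so x2 = True.
Now (¬x2) is unsatisfied and unit — conflict.
So every satisfying assignment has x1 = False.

False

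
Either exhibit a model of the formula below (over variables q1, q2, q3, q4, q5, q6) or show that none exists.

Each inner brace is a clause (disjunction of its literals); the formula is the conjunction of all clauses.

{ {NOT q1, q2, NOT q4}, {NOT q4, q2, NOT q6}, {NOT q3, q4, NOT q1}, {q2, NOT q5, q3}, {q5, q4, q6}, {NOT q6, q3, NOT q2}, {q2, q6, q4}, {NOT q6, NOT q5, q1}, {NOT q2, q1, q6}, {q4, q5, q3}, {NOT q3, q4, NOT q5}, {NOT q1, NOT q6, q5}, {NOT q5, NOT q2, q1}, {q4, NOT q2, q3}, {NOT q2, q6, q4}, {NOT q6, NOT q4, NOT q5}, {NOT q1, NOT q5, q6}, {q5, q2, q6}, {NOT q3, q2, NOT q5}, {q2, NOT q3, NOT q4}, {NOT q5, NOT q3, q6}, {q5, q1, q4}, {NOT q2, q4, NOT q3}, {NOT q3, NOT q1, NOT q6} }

q1 ↦ true,  q2 ↦ true,  q3 ↦ true,  q4 ↦ true,  q5 ↦ false,  q6 ↦ false

Branch on q1: set q1 = true.
Branch on q2: set q2 = true.
Branch on q3: set q3 = true.
(q4) alone gives q4 = true.
(NOT q6) alone gives q6 = false.
(NOT q5) alone gives q5 = false.
This assignment satisfies each clause.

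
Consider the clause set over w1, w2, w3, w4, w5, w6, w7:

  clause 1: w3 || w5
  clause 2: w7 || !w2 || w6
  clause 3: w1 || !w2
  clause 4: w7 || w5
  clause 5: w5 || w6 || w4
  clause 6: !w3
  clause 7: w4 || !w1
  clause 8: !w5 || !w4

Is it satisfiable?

From the singleton clause (!w3), w3 = false.
From the singleton clause (w5), w5 = true.
From the singleton clause (!w4), w4 = false.
From the singleton clause (!w1), w1 = false.
From the singleton clause (!w2), w2 = false.
Every clause is now satisfied; w6, w7 are unconstrained.
A satisfying assignment: w1=false, w2=false, w3=false, w4=false, w5=true, w6=true, w7=false.

Satisfiable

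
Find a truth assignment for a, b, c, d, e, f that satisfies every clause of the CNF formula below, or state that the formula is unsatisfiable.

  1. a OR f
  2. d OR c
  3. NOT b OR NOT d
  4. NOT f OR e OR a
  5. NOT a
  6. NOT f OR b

a=false,  b=true,  c=true,  d=false,  e=true,  f=true

From the singleton clause (NOT a), a = false.
From the singleton clause (f), f = true.
From the singleton clause (e), e = true.
From the singleton clause (b), b = true.
From the singleton clause (NOT d), d = false.
From the singleton clause (c), c = true.
This assignment satisfies each clause.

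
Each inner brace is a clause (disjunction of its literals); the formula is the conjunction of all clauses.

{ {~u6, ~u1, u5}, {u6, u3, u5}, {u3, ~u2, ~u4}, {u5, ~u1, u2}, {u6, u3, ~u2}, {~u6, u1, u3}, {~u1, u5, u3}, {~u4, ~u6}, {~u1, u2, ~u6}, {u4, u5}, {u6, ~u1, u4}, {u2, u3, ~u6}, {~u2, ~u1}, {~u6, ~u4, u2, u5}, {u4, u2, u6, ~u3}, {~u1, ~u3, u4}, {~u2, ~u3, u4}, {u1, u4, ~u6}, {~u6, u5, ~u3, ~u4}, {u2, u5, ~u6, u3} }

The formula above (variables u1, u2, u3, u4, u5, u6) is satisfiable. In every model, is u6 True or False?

False

Suppose u6 = 1.
From the singleton clause (~u4), u4 = 0.
From the singleton clause (u5), u5 = 1.
From the singleton clause (u1), u1 = 1.
From the singleton clause (u2), u2 = 1.
But (~u2) is also a unit clause — contradiction.
So every satisfying assignment has u6 = False.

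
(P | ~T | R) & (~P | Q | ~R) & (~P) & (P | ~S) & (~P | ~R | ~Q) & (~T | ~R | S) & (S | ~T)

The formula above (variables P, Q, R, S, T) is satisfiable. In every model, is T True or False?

Suppose T = 1.
The clause (~P) is unit, so P = 0.
The clause (R) is unit, so R = 1.
The clause (~S) is unit, so S = 0.
That conflicts with the unit clause (S).
So every satisfying assignment has T = False.

False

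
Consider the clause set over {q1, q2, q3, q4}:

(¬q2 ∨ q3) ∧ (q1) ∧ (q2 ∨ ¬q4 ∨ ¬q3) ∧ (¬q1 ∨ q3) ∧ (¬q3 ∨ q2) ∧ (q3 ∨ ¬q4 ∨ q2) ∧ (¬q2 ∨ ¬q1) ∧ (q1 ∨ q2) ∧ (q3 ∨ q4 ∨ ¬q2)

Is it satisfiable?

No, unsatisfiable

Unit clause (q1) forces q1 = True.
Unit clause (q3) forces q3 = True.
Unit clause (q2) forces q2 = True.
Now (¬q2) is unsatisfied and unit — conflict.
No assignment satisfies every clause.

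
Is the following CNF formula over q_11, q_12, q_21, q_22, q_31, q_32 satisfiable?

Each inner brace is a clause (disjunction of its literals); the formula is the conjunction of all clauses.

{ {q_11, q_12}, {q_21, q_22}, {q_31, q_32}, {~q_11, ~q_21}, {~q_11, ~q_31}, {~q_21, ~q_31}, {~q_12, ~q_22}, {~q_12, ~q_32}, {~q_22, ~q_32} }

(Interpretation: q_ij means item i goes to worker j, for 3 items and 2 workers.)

Unsatisfiable

Branch on q_11: set q_11 = 1.
The clause (~q_21) is unit, so q_21 = 0.
The clause (q_22) is unit, so q_22 = 1.
The clause (~q_31) is unit, so q_31 = 0.
The clause (q_32) is unit, so q_32 = 1.
But (~q_32) is also a unit clause — contradiction.
Backtrack on q_11: now try q_11 = 0.
The clause (q_12) is unit, so q_12 = 1.
The clause (~q_22) is unit, so q_22 = 0.
The clause (q_21) is unit, so q_21 = 1.
The clause (~q_31) is unit, so q_31 = 0.
The clause (q_32) is unit, so q_32 = 1.
But (~q_32) is also a unit clause — contradiction.
Either choice for q_11 ends in contradiction.
No assignment satisfies every clause.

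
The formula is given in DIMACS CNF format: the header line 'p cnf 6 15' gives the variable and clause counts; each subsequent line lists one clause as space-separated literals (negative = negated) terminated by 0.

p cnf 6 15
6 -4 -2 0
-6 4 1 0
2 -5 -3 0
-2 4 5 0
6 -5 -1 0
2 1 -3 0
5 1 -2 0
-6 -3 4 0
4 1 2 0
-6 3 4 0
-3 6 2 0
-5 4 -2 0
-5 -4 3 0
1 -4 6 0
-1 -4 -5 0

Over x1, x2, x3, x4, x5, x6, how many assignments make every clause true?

8

There are 2^6 = 64 truth assignments over (x1, x2, x3, x4, x5, x6).
Split on x3. With x3 = True, the clauses containing x3 are satisfied and ¬x3 drops from the rest; 3 of the 2^5 = 32 assignments to the other variables satisfy what remains.
With x3 = False, by the same count on the reduced clause set, 5 assignments work.
(One model: x1=F, x2=F, x3=F, x4=T, x5=F, x6=T.)
Total: 3 + 5 = 8.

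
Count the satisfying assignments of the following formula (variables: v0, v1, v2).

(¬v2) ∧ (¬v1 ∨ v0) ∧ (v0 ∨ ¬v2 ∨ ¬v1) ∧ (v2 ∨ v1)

1

There are 2^3 = 8 truth assignments over (v0, v1, v2).
Check each against the 4 clauses (columns in the order v0, v1, v2):
  F F F  ✗ fails (v2 ∨ v1)
  F F T  ✗ fails (¬v2)
  F T F  ✗ fails (¬v1 ∨ v0)
  F T T  ✗ fails (¬v2)
  T F F  ✗ fails (v2 ∨ v1)
  T F T  ✗ fails (¬v2)
  T T F  ✓ satisfies all
  T T T  ✗ fails (¬v2)
1 of the 8 rows is a model.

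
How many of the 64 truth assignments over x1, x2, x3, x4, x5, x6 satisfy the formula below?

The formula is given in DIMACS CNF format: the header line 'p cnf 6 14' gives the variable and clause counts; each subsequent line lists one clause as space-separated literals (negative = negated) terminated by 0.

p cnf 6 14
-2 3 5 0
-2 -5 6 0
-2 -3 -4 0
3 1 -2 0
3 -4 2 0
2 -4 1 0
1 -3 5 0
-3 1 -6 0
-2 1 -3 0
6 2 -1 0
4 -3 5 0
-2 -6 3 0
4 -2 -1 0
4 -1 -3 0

There are 2^6 = 64 truth assignments over (x1, x2, x3, x4, x5, x6).
Split on x5. With x5 = True, the clauses containing x5 are satisfied and ¬x5 drops from the rest; 5 of the 2^5 = 32 assignments to the other variables satisfy what remains.
With x5 = False, by the same count on the reduced clause set, 4 assignments work.
(One model: x1=F, x2=F, x3=F, x4=F, x5=F, x6=F.)
Total: 5 + 4 = 9.

9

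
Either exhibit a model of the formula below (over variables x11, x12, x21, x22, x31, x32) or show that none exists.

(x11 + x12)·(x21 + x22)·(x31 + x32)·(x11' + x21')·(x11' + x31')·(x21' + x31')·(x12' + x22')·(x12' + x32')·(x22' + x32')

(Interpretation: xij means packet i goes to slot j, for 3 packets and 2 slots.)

UNSATISFIABLE

Case x11 = 1:
The clause (x21') is unit, so x21 = 0.
The clause (x22) is unit, so x22 = 1.
The clause (x31') is unit, so x31 = 0.
The clause (x32) is unit, so x32 = 1.
Now (x32') is unsatisfied and unit — conflict.
Undo x11 and try x11 = 0.
The clause (x12) is unit, so x12 = 1.
The clause (x22') is unit, so x22 = 0.
The clause (x21) is unit, so x21 = 1.
The clause (x31') is unit, so x31 = 0.
The clause (x32) is unit, so x32 = 1.
Now (x32') is unsatisfied and unit — conflict.
Either choice for x11 ends in contradiction.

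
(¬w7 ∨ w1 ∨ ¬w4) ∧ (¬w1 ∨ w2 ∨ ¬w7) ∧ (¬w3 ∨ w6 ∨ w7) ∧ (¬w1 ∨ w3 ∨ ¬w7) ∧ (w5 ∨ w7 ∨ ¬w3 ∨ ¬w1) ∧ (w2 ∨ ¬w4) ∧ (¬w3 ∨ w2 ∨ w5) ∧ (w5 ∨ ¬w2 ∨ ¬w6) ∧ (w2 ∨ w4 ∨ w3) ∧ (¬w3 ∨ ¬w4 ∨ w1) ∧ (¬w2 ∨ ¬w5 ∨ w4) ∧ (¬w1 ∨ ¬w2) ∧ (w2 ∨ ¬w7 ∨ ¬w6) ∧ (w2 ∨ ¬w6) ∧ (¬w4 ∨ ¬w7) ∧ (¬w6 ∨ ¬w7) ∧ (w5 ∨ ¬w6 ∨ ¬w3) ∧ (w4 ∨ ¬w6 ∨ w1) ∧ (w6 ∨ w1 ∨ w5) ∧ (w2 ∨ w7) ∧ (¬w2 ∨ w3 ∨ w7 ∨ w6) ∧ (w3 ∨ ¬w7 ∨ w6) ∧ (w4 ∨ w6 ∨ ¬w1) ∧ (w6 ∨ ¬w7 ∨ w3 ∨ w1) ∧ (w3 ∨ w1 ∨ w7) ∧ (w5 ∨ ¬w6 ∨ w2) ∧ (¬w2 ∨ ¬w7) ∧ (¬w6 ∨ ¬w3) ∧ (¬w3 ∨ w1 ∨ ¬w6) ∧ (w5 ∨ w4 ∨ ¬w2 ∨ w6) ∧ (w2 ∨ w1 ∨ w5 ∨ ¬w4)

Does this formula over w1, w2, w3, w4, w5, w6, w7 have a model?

Suppose w2 = False.
Unit clause (¬w4) forces w4 = False.
Unit clause (w3) forces w3 = True.
Unit clause (w5) forces w5 = True.
Unit clause (¬w6) forces w6 = False.
Unit clause (w7) forces w7 = True.
Unit clause (¬w1) forces w1 = False.
All clauses are satisfied.
A satisfying assignment: w1 ↦ False; w2 ↦ False; w3 ↦ True; w4 ↦ False; w5 ↦ True; w6 ↦ False; w7 ↦ True.

Yes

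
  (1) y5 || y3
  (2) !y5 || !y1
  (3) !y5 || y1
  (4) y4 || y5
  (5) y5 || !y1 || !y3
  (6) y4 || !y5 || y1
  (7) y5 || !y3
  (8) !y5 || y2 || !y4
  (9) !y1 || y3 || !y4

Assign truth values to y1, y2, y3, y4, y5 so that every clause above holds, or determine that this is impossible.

Branch on y5: set y5 = true.
Unit clause (!y1) forces y1 = false.
Now (y1) is unsatisfied and unit — conflict.
Backtrack on y5: now try y5 = false.
Unit clause (y3) forces y3 = true.
Now (!y3) is unsatisfied and unit — conflict.
Both values of y5 lead to a conflict.

UNSATISFIABLE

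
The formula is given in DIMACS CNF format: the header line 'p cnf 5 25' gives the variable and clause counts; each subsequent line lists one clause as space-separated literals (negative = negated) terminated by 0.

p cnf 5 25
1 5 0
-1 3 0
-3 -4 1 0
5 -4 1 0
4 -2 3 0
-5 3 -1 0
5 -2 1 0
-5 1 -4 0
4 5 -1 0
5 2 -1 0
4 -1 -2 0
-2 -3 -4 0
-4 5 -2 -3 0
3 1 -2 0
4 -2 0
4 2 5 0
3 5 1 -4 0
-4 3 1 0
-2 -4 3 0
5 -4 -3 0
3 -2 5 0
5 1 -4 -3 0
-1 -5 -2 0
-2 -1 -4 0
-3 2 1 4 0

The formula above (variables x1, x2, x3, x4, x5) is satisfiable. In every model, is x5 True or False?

True

Suppose x5 = False.
(x1) alone gives x1 = True.
(x3) alone gives x3 = True.
(x4) alone gives x4 = True.
But (¬x4) is also a unit clause — contradiction.
So every satisfying assignment has x5 = True.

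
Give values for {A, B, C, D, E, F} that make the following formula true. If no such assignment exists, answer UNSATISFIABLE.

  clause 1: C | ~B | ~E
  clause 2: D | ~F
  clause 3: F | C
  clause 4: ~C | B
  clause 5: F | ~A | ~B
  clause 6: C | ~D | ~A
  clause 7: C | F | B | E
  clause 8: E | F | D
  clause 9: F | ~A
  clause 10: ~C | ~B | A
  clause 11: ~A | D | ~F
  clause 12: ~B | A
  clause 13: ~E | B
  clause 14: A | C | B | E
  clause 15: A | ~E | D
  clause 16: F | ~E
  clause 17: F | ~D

A: 1,  B: 1,  C: 1,  D: 1,  E: 1,  F: 1

Case D = 1:
The clause (F) is unit, so F = 1.
Case C = 1:
The clause (B) is unit, so B = 1.
The clause (A) is unit, so A = 1.
No clause remains; E is free.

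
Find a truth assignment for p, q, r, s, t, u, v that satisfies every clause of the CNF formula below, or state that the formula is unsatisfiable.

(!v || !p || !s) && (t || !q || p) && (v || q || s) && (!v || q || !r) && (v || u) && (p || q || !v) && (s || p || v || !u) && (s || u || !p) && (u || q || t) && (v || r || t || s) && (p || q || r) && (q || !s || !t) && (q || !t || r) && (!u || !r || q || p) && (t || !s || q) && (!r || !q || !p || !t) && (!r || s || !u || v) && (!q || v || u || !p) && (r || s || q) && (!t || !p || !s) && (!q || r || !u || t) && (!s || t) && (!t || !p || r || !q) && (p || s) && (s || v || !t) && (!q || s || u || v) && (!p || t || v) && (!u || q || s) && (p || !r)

Try v = false.
From the singleton clause (u), u = true.
Try q = true.
Try t = true.
From the singleton clause (s), s = true.
From the singleton clause (!p), p = false.
From the singleton clause (!r), r = false.
This assignment satisfies each clause.

p: false; q: true; r: false; s: true; t: true; u: true; v: false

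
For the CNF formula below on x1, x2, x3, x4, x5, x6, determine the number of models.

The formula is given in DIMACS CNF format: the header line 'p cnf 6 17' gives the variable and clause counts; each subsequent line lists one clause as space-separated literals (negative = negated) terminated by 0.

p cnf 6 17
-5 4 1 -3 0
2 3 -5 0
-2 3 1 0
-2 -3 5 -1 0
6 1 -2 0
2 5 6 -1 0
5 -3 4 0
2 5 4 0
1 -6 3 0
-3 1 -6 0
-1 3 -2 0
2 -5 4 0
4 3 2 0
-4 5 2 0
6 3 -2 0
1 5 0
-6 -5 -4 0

5

There are 2^6 = 64 truth assignments over (x1, x2, x3, x4, x5, x6).
Split on x6. With x6 = True, the clauses containing x6 are satisfied and ¬x6 drops from the rest; 1 of the 2^5 = 32 assignments to the other variables satisfy what remains.
With x6 = False, by the same count on the reduced clause set, 4 assignments work.
(One model: x1=F, x2=F, x3=T, x4=T, x5=T, x6=F.)
Total: 1 + 4 = 5.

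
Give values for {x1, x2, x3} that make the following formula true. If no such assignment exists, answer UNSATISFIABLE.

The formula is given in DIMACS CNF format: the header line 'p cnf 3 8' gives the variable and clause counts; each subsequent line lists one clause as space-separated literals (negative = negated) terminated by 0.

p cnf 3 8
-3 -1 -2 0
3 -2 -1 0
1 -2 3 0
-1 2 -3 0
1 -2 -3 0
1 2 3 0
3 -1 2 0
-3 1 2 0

Branch on x3: set x3 = False.
Branch on x2: set x2 = False.
(x1) alone gives x1 = True.
But (¬x1) is also a unit clause — contradiction.
Backtrack on x2: now try x2 = True.
(¬x1) alone gives x1 = False.
But (x1) is also a unit clause — contradiction.
Both values of x2 lead to a conflict.
Backtrack on x3: now try x3 = True.
Branch on x1: set x1 = False.
(¬x2) alone gives x2 = False.
But (x2) is also a unit clause — contradiction.
Backtrack on x1: now try x1 = True.
(¬x2) alone gives x2 = False.
But (x2) is also a unit clause — contradiction.
Both values of x1 lead to a conflict.
Both values of x3 lead to a conflict.

UNSATISFIABLE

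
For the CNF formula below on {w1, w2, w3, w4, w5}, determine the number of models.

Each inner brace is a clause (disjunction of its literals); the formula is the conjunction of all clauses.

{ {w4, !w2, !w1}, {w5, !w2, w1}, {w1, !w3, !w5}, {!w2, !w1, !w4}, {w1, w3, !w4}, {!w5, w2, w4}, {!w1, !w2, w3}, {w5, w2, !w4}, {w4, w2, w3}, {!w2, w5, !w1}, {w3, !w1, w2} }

4

There are 2^5 = 32 truth assignments over (w1, w2, w3, w4, w5).
Split on w4. With w4 = true, the clauses containing w4 are satisfied and !w4 drops from the rest; 1 of the 2^4 = 16 assignments to the other variables satisfy what remains.
With w4 = false, by the same count on the reduced clause set, 3 assignments work.
Total: 1 + 3 = 4.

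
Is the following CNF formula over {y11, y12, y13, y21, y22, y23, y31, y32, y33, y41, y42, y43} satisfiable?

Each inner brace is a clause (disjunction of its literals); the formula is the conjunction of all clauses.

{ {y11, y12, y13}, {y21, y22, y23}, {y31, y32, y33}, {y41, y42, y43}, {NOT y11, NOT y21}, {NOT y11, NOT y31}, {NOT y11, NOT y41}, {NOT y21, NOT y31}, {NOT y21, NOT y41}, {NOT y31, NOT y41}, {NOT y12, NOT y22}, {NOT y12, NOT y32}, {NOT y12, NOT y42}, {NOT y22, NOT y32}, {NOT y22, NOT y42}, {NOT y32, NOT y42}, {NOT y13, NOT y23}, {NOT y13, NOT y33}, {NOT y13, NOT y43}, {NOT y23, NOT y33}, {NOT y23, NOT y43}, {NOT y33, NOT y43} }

Suppose y11 = false.
Suppose y12 = true.
Unit clause (NOT y22) forces y22 = false.
Unit clause (NOT y32) forces y32 = false.
Unit clause (NOT y42) forces y42 = false.
Suppose y21 = true.
Unit clause (NOT y31) forces y31 = false.
Unit clause (y33) forces y33 = true.
Unit clause (NOT y41) forces y41 = false.
Unit clause (y43) forces y43 = true.
But (NOT y43) is also a unit clause — contradiction.
Backtrack on y21: now try y21 = false.
Unit clause (y23) forces y23 = true.
Unit clause (NOT y13) forces y13 = false.
Unit clause (NOT y33) forces y33 = false.
Unit clause (y31) forces y31 = true.
Unit clause (NOT y41) forces y41 = false.
Unit clause (y43) forces y43 = true.
But (NOT y43) is also a unit clause — contradiction.
Either choice for y21 ends in contradiction.
Backtrack on y12: now try y12 = false.
Unit clause (y13) forces y13 = true.
Unit clause (NOT y23) forces y23 = false.
Unit clause (NOT y33) forces y33 = false.
Unit clause (NOT y43) forces y43 = false.
Suppose y21 = true.
Unit clause (NOT y31) forces y31 = false.
Unit clause (y32) forces y32 = true.
Unit clause (NOT y41) forces y41 = false.
Unit clause (y42) forces y42 = true.
But (NOT y42) is also a unit clause — contradiction.
Backtrack on y21: now try y21 = false.
Unit clause (y22) forces y22 = true.
Unit clause (NOT y32) forces y32 = false.
Unit clause (y31) forces y31 = true.
Unit clause (NOT y41) forces y41 = false.
Unit clause (y42) forces y42 = true.
But (NOT y42) is also a unit clause — contradiction.
Either choice for y21 ends in contradiction.
Either choice for y12 ends in contradiction.
Backtrack on y11: now try y11 = true.
Unit clause (NOT y21) forces y21 = false.
Unit clause (NOT y31) forces y31 = false.
Unit clause (NOT y41) forces y41 = false.
Suppose y22 = true.
Unit clause (NOT y12) forces y12 = false.
Unit clause (NOT y32) forces y32 = false.
Unit clause (y33) forces y33 = true.
Unit clause (NOT y42) forces y42 = false.
Unit clause (y43) forces y43 = true.
But (NOT y43) is also a unit clause — contradiction.
Backtrack on y22: now try y22 = false.
Unit clause (y23) forces y23 = true.
Unit clause (NOT y13) forces y13 = false.
Unit clause (NOT y33) forces y33 = false.
Unit clause (y32) forces y32 = true.
Unit clause (NOT y12) forces y12 = false.
Unit clause (NOT y42) forces y42 = false.
Unit clause (y43) forces y43 = true.
But (NOT y43) is also a unit clause — contradiction.
Either choice for y22 ends in contradiction.
Either choice for y11 ends in contradiction.
No assignment satisfies every clause.

Unsatisfiable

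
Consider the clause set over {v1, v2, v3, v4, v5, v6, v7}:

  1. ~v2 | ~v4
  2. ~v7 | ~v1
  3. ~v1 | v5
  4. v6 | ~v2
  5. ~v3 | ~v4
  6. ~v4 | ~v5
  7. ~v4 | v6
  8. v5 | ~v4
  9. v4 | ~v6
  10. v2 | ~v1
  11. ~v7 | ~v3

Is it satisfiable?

Case v2 = 0:
The clause (~v1) is unit, so v1 = 0.
Case v3 = 0:
Case v4 = 0:
The clause (~v6) is unit, so v6 = 0.
No clause remains; v5, v7 are free.
A satisfying assignment: v1=0,  v2=0,  v3=0,  v4=0,  v5=1,  v6=0,  v7=0.

Satisfiable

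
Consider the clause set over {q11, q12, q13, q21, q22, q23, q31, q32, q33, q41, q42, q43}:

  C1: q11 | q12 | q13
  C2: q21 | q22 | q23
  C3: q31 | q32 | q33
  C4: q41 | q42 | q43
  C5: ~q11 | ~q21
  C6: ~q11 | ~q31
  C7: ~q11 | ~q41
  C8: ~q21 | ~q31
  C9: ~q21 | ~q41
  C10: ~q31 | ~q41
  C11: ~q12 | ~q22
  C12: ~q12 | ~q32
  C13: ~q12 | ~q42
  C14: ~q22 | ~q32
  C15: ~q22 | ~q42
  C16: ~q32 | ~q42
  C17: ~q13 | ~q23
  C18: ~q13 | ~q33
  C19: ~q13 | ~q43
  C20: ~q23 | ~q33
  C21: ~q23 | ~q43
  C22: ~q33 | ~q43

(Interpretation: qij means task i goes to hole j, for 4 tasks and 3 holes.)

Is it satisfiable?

Try q11 = 0.
Try q12 = 1.
The clause (~q22) is unit, so q22 = 0.
The clause (~q32) is unit, so q32 = 0.
The clause (~q42) is unit, so q42 = 0.
Try q21 = 1.
The clause (~q31) is unit, so q31 = 0.
The clause (q33) is unit, so q33 = 1.
The clause (~q41) is unit, so q41 = 0.
The clause (q43) is unit, so q43 = 1.
But (~q43) is also a unit clause — contradiction.
Backtrack on q21: now try q21 = 0.
The clause (q23) is unit, so q23 = 1.
The clause (~q13) is unit, so q13 = 0.
The clause (~q33) is unit, so q33 = 0.
The clause (q31) is unit, so q31 = 1.
The clause (~q41) is unit, so q41 = 0.
The clause (q43) is unit, so q43 = 1.
But (~q43) is also a unit clause — contradiction.
Both values of q21 lead to a conflict.
Backtrack on q12: now try q12 = 0.
The clause (q13) is unit, so q13 = 1.
The clause (~q23) is unit, so q23 = 0.
The clause (~q33) is unit, so q33 = 0.
The clause (~q43) is unit, so q43 = 0.
Try q21 = 1.
The clause (~q31) is unit, so q31 = 0.
The clause (q32) is unit, so q32 = 1.
The clause (~q41) is unit, so q41 = 0.
The clause (q42) is unit, so q42 = 1.
But (~q42) is also a unit clause — contradiction.
Backtrack on q21: now try q21 = 0.
The clause (q22) is unit, so q22 = 1.
The clause (~q32) is unit, so q32 = 0.
The clause (q31) is unit, so q31 = 1.
The clause (~q41) is unit, so q41 = 0.
The clause (q42) is unit, so q42 = 1.
But (~q42) is also a unit clause — contradiction.
Both values of q21 lead to a conflict.
Both values of q12 lead to a conflict.
Backtrack on q11: now try q11 = 1.
The clause (~q21) is unit, so q21 = 0.
The clause (~q31) is unit, so q31 = 0.
The clause (~q41) is unit, so q41 = 0.
Try q22 = 1.
The clause (~q12) is unit, so q12 = 0.
The clause (~q32) is unit, so q32 = 0.
The clause (q33) is unit, so q33 = 1.
The clause (~q42) is unit, so q42 = 0.
The clause (q43) is unit, so q43 = 1.
But (~q43) is also a unit clause — contradiction.
Backtrack on q22: now try q22 = 0.
The clause (q23) is unit, so q23 = 1.
The clause (~q13) is unit, so q13 = 0.
The clause (~q33) is unit, so q33 = 0.
The clause (q32) is unit, so q32 = 1.
The clause (~q12) is unit, so q12 = 0.
The clause (~q42) is unit, so q42 = 0.
The clause (q43) is unit, so q43 = 1.
But (~q43) is also a unit clause — contradiction.
Both values of q22 lead to a conflict.
Both values of q11 lead to a conflict.
No assignment satisfies every clause.

No, unsatisfiable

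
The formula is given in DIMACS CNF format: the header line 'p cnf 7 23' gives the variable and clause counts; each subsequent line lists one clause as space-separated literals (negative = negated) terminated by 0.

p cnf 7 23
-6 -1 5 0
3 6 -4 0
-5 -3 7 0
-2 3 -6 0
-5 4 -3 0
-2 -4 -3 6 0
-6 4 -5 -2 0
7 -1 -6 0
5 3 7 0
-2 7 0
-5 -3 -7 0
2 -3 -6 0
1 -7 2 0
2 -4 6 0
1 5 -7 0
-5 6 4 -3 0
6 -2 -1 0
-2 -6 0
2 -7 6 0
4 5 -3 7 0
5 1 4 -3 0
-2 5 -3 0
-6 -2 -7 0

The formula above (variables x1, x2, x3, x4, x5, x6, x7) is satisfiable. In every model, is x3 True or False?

False

Suppose x3 = True.
Branch on x5: set x5 = False.
Unit clause (¬x2) forces x2 = False.
Unit clause (¬x6) forces x6 = False.
Unit clause (¬x4) forces x4 = False.
Unit clause (¬x7) forces x7 = False.
But (x7) is also a unit clause — contradiction.
Undo x5 and try x5 = True.
Unit clause (x7) forces x7 = True.
But (¬x7) is also a unit clause — contradiction.
Either choice for x5 ends in contradiction.
So every satisfying assignment has x3 = False.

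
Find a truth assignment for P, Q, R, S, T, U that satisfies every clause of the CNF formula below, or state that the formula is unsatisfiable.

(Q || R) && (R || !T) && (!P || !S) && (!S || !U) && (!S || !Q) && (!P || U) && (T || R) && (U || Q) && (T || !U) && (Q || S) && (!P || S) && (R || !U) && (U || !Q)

Try Q = true.
The clause (!S) is unit, so S = false.
The clause (!P) is unit, so P = false.
The clause (U) is unit, so U = true.
The clause (T) is unit, so T = true.
The clause (R) is unit, so R = true.
Every clause now holds.

P ↦ false,  Q ↦ true,  R ↦ true,  S ↦ false,  T ↦ true,  U ↦ true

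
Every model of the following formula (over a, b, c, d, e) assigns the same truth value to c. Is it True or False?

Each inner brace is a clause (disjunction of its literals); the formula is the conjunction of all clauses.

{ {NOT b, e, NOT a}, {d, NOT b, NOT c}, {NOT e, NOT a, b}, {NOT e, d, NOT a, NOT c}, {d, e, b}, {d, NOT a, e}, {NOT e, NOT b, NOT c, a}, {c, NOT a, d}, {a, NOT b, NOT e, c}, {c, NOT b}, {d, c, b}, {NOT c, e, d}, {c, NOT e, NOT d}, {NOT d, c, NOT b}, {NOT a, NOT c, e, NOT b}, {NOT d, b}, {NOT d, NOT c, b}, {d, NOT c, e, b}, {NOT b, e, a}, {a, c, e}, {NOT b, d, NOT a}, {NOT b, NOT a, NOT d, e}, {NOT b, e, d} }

Suppose c = false.
(NOT b) alone gives b = false.
(d) alone gives d = true.
But (NOT d) is also a unit clause — contradiction.
So every satisfying assignment has c = True.

True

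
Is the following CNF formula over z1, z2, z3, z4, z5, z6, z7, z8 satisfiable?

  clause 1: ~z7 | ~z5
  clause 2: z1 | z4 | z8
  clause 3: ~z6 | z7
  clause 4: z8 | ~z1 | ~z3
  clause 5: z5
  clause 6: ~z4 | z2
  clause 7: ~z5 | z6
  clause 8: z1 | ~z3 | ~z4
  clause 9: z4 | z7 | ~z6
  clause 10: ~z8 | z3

No

From the singleton clause (z5), z5 = 1.
From the singleton clause (~z7), z7 = 0.
From the singleton clause (~z6), z6 = 0.
Now (z6) is unsatisfied and unit — conflict.
No assignment satisfies every clause.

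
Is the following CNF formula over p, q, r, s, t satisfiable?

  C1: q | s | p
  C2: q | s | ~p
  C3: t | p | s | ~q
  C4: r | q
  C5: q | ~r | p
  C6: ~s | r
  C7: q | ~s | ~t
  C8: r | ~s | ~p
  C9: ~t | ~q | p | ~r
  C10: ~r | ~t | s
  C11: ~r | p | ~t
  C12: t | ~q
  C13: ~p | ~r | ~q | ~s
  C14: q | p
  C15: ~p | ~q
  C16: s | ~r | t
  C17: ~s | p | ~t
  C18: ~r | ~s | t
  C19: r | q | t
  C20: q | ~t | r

Try r = 0.
From the singleton clause (q), q = 1.
From the singleton clause (~s), s = 0.
From the singleton clause (t), t = 1.
From the singleton clause (~p), p = 0.
Every clause now holds.
A satisfying assignment: p ↦ 0,  q ↦ 1,  r ↦ 0,  s ↦ 0,  t ↦ 1.

Yes, satisfiable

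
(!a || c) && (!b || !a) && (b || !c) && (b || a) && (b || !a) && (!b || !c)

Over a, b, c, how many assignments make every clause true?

1

There are 2^3 = 8 truth assignments over (a, b, c).
Split on c. With c = true, the clauses containing c are satisfied and !c drops from the rest; 0 of the 2^2 = 4 assignments to the other variables satisfy what remains.
With c = false, by the same count on the reduced clause set, 1 assignment works.
Total: 0 + 1 = 1.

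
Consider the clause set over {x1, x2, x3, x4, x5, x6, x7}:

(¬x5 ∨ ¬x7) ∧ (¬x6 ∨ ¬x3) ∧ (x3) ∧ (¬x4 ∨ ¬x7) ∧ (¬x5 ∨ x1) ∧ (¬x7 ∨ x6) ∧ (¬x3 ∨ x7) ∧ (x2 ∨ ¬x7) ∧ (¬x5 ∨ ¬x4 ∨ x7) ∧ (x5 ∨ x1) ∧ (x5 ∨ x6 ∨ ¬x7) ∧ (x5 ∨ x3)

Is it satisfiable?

From the singleton clause (x3), x3 = True.
From the singleton clause (¬x6), x6 = False.
From the singleton clause (¬x7), x7 = False.
That conflicts with the unit clause (x7).
No assignment satisfies every clause.

Unsatisfiable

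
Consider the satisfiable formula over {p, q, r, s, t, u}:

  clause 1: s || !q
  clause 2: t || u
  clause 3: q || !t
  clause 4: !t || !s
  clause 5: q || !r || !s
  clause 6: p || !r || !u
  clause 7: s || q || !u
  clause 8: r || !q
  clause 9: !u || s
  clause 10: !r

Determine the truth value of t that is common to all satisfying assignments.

False

Suppose t = true.
(q) alone gives q = true.
(s) alone gives s = true.
That conflicts with the unit clause (!s).
So every satisfying assignment has t = False.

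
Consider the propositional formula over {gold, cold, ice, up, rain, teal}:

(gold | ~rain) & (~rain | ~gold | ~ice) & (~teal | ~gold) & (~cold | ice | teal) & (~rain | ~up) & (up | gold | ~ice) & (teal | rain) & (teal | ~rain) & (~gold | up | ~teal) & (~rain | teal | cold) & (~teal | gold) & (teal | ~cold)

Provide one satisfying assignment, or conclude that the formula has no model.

Suppose gold = 1.
Unit clause (~teal) forces teal = 0.
Unit clause (rain) forces rain = 1.
Now (~rain) is unsatisfied and unit — conflict.
So gold must be the other value — set gold = 0.
Unit clause (~rain) forces rain = 0.
Unit clause (teal) forces teal = 1.
Now (~teal) is unsatisfied and unit — conflict.
Either choice for gold ends in contradiction.

UNSATISFIABLE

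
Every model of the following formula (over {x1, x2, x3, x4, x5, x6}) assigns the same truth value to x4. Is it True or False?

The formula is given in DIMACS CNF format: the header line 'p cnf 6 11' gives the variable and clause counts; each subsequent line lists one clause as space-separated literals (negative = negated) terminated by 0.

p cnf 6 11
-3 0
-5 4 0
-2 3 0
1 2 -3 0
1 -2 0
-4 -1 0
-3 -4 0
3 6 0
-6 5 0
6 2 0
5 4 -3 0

True

Suppose x4 = False.
From the singleton clause (¬x3), x3 = False.
From the singleton clause (¬x5), x5 = False.
From the singleton clause (¬x2), x2 = False.
From the singleton clause (x6), x6 = True.
But (¬x6) is also a unit clause — contradiction.
So every satisfying assignment has x4 = True.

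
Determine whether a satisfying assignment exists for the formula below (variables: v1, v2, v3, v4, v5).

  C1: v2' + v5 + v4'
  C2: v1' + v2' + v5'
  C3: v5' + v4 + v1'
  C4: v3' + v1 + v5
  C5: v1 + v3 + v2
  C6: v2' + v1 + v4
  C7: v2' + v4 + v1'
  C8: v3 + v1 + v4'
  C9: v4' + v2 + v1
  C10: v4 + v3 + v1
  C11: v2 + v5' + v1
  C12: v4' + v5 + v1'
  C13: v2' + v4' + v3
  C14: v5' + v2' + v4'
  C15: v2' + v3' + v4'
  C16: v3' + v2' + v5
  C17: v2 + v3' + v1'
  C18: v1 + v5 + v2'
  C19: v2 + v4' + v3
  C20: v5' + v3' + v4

Try v2 = 0.
Try v1 = 1.
(v3') alone gives v3 = 0.
(v4') alone gives v4 = 0.
(v5') alone gives v5 = 0.
Every clause now holds.
A satisfying assignment: v1 ↦ 1, v2 ↦ 0, v3 ↦ 0, v4 ↦ 0, v5 ↦ 0.

Yes, satisfiable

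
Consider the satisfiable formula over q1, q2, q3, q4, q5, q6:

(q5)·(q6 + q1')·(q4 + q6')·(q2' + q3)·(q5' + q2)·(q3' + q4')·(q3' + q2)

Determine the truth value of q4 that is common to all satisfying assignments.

False

Suppose q4 = 1.
The clause (q5) is unit, so q5 = 1.
The clause (q2) is unit, so q2 = 1.
The clause (q3) is unit, so q3 = 1.
But (q3') is also a unit clause — contradiction.
So every satisfying assignment has q4 = False.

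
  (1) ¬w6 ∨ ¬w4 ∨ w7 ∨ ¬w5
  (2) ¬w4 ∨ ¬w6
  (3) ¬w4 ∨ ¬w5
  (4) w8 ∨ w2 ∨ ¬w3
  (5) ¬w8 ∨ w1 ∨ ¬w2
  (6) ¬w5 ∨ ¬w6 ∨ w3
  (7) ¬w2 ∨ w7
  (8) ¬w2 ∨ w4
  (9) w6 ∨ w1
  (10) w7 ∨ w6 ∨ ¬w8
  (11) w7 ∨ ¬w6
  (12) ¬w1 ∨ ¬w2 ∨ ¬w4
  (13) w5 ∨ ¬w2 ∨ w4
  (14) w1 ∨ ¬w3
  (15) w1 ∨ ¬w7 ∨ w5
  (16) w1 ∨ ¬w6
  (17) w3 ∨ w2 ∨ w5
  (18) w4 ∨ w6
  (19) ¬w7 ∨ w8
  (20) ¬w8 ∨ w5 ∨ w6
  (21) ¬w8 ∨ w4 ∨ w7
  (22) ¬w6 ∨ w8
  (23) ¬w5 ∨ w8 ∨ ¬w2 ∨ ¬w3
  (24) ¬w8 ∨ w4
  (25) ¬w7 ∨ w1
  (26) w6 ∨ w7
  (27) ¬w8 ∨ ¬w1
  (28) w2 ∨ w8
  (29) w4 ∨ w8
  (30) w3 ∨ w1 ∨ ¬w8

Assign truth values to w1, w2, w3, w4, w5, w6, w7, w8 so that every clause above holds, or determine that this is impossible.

Try w4 = False.
The clause (¬w2) is unit, so w2 = False.
The clause (w6) is unit, so w6 = True.
The clause (w7) is unit, so w7 = True.
The clause (w1) is unit, so w1 = True.
The clause (w8) is unit, so w8 = True.
Now (¬w8) is unsatisfied and unit — conflict.
So w4 must be the other value — set w4 = True.
The clause (¬w6) is unit, so w6 = False.
The clause (¬w5) is unit, so w5 = False.
The clause (w1) is unit, so w1 = True.
The clause (¬w2) is unit, so w2 = False.
The clause (w3) is unit, so w3 = True.
The clause (w8) is unit, so w8 = True.
Now (¬w8) is unsatisfied and unit — conflict.
Both values of w4 lead to a conflict.

UNSATISFIABLE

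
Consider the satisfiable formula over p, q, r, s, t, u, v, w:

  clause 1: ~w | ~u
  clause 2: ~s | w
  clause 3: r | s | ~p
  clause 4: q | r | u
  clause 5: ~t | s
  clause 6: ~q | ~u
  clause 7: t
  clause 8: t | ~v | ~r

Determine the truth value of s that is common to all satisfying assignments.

True

Suppose s = 0.
Unit clause (~t) forces t = 0.
But (t) is also a unit clause — contradiction.
So every satisfying assignment has s = True.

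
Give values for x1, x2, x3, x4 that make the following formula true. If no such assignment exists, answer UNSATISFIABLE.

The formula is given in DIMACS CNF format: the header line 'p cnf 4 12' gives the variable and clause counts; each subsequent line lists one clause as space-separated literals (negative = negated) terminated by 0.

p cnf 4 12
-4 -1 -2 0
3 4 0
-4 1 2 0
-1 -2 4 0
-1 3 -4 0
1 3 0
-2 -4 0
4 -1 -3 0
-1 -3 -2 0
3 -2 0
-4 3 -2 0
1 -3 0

x1=True, x2=False, x3=True, x4=True

Try x3 = True.
(x1) alone gives x1 = True.
(x4) alone gives x4 = True.
(¬x2) alone gives x2 = False.
Every clause now holds.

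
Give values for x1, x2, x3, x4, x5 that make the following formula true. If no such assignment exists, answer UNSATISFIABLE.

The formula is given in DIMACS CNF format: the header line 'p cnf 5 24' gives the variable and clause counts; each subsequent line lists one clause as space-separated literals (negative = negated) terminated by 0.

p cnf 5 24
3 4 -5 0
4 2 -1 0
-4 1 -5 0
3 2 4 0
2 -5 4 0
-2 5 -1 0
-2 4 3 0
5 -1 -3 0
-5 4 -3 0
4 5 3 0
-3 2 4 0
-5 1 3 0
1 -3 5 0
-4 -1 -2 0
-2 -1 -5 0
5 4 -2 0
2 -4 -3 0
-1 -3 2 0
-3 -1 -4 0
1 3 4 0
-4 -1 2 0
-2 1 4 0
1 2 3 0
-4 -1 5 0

Suppose x3 = False.
Suppose x4 = True.
Suppose x1 = False.
(¬x5) alone gives x5 = False.
(x2) alone gives x2 = True.
This assignment satisfies each clause.

x1 ↦ False; x2 ↦ True; x3 ↦ False; x4 ↦ True; x5 ↦ False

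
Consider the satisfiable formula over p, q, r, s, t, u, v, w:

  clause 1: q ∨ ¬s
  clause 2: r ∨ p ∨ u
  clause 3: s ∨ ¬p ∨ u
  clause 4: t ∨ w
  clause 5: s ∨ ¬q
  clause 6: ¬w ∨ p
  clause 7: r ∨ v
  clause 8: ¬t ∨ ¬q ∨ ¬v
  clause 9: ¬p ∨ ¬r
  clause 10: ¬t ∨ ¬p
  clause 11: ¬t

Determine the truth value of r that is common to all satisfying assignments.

False

Suppose r = True.
From the singleton clause (¬p), p = False.
From the singleton clause (¬w), w = False.
From the singleton clause (t), t = True.
That conflicts with the unit clause (¬t).
So every satisfying assignment has r = False.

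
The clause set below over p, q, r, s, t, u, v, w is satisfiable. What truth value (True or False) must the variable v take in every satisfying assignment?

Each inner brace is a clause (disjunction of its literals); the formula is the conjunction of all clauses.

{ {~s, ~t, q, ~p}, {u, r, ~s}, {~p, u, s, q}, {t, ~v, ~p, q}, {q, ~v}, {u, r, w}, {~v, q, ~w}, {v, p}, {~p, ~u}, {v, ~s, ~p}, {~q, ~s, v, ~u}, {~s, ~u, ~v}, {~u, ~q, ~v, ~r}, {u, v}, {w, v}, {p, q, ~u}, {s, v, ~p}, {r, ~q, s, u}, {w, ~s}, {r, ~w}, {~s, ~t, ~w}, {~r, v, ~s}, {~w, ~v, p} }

Suppose v = 0.
The clause (p) is unit, so p = 1.
The clause (~u) is unit, so u = 0.
That conflicts with the unit clause (u).
So every satisfying assignment has v = True.

True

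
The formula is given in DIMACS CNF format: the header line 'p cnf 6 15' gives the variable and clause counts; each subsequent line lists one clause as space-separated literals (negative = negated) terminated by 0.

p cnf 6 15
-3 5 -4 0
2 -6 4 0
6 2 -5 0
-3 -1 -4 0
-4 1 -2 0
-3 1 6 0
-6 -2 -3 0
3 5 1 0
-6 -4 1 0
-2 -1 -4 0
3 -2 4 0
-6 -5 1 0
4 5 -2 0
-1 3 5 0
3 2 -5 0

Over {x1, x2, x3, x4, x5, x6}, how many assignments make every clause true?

There are 2^6 = 64 truth assignments over (x1, x2, x3, x4, x5, x6).
Split on x3. With x3 = True, the clauses containing x3 are satisfied and ¬x3 drops from the rest; 2 of the 2^5 = 32 assignments to the other variables satisfy what remains.
With x3 = False, by the same count on the reduced clause set, 0 assignments work.
(One model: x1=T, x2=F, x3=T, x4=F, x5=F, x6=F.)
Total: 2 + 0 = 2.

2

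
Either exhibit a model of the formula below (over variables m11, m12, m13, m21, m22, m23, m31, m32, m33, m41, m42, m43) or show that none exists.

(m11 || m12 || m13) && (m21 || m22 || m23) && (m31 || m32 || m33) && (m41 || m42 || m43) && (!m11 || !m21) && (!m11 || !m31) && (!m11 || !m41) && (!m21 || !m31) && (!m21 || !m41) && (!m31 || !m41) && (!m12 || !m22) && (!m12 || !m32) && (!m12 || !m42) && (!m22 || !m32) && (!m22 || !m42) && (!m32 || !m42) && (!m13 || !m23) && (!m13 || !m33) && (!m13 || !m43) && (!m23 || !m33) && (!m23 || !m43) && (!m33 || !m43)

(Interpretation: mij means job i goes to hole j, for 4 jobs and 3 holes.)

UNSATISFIABLE

Suppose m11 = false.
Suppose m12 = true.
From the singleton clause (!m22), m22 = false.
From the singleton clause (!m32), m32 = false.
From the singleton clause (!m42), m42 = false.
Suppose m21 = true.
From the singleton clause (!m31), m31 = false.
From the singleton clause (m33), m33 = true.
From the singleton clause (!m41), m41 = false.
From the singleton clause (m43), m43 = true.
Now (!m43) is unsatisfied and unit — conflict.
Undo m21 and try m21 = false.
From the singleton clause (m23), m23 = true.
From the singleton clause (!m13), m13 = false.
From the singleton clause (!m33), m33 = false.
From the singleton clause (m31), m31 = true.
From the singleton clause (!m41), m41 = false.
From the singleton clause (m43), m43 = true.
Now (!m43) is unsatisfied and unit — conflict.
Either choice for m21 ends in contradiction.
Undo m12 and try m12 = false.
From the singleton clause (m13), m13 = true.
From the singleton clause (!m23), m23 = false.
From the singleton clause (!m33), m33 = false.
From the singleton clause (!m43), m43 = false.
Suppose m21 = true.
From the singleton clause (!m31), m31 = false.
From the singleton clause (m32), m32 = true.
From the singleton clause (!m41), m41 = false.
From the singleton clause (m42), m42 = true.
Now (!m42) is unsatisfied and unit — conflict.
Undo m21 and try m21 = false.
From the singleton clause (m22), m22 = true.
From the singleton clause (!m32), m32 = false.
From the singleton clause (m31), m31 = true.
From the singleton clause (!m41), m41 = false.
From the singleton clause (m42), m42 = true.
Now (!m42) is unsatisfied and unit — conflict.
Either choice for m21 ends in contradiction.
Either choice for m12 ends in contradiction.
Undo m11 and try m11 = true.
From the singleton clause (!m21), m21 = false.
From the singleton clause (!m31), m31 = false.
From the singleton clause (!m41), m41 = false.
Suppose m22 = true.
From the singleton clause (!m12), m12 = false.
From the singleton clause (!m32), m32 = false.
From the singleton clause (m33), m33 = true.
From the singleton clause (!m42), m42 = false.
From the singleton clause (m43), m43 = true.
Now (!m43) is unsatisfied and unit — conflict.
Undo m22 and try m22 = false.
From the singleton clause (m23), m23 = true.
From the singleton clause (!m13), m13 = false.
From the singleton clause (!m33), m33 = false.
From the singleton clause (m32), m32 = true.
From the singleton clause (!m12), m12 = false.
From the singleton clause (!m42), m42 = false.
From the singleton clause (m43), m43 = true.
Now (!m43) is unsatisfied and unit — conflict.
Either choice for m22 ends in contradiction.
Either choice for m11 ends in contradiction.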